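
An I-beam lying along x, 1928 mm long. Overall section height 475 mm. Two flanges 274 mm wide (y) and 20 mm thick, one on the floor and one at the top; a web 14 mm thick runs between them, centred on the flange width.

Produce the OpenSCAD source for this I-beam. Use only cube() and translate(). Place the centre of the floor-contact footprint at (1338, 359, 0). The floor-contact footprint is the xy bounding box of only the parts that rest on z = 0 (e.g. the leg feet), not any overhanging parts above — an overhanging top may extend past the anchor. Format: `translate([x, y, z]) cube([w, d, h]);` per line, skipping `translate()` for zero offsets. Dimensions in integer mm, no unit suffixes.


translate([374, 222, 0]) cube([1928, 274, 20]);
translate([374, 352, 20]) cube([1928, 14, 435]);
translate([374, 222, 455]) cube([1928, 274, 20]);


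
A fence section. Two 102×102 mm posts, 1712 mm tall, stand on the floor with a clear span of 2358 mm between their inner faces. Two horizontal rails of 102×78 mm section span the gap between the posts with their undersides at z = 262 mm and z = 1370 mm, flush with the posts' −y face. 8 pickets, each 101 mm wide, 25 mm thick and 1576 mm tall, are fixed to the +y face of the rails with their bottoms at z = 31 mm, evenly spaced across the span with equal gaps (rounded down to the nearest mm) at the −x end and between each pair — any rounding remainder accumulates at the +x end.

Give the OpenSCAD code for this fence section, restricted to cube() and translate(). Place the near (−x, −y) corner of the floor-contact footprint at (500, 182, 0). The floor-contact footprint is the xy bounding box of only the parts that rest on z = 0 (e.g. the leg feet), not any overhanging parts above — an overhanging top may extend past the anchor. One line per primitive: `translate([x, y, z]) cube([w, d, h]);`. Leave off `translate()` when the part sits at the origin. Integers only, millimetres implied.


translate([500, 182, 0]) cube([102, 102, 1712]);
translate([2960, 182, 0]) cube([102, 102, 1712]);
translate([602, 182, 262]) cube([2358, 102, 78]);
translate([602, 182, 1370]) cube([2358, 102, 78]);
translate([774, 284, 31]) cube([101, 25, 1576]);
translate([1047, 284, 31]) cube([101, 25, 1576]);
translate([1320, 284, 31]) cube([101, 25, 1576]);
translate([1593, 284, 31]) cube([101, 25, 1576]);
translate([1866, 284, 31]) cube([101, 25, 1576]);
translate([2139, 284, 31]) cube([101, 25, 1576]);
translate([2412, 284, 31]) cube([101, 25, 1576]);
translate([2685, 284, 31]) cube([101, 25, 1576]);


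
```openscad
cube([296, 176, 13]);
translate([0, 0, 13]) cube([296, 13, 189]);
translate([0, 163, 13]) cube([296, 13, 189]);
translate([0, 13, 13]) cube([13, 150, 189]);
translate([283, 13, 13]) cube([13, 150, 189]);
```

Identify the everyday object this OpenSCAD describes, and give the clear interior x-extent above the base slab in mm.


An open box. The internal width is 270 mm.

A 296×176 base slab with four walls standing on it — an open box. The base is 296 mm wide and the walls are 13 mm thick, so the internal width is 296 − 2 × 13 = 270 mm.


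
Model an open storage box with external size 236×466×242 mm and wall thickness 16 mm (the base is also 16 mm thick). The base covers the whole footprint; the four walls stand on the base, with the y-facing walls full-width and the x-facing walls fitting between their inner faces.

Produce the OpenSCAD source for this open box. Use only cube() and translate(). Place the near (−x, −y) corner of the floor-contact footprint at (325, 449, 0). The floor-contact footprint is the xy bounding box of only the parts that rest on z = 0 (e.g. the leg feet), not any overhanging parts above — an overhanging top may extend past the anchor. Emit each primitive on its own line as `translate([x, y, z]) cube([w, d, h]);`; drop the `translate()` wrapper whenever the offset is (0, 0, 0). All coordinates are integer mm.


translate([325, 449, 0]) cube([236, 466, 16]);
translate([325, 449, 16]) cube([236, 16, 226]);
translate([325, 899, 16]) cube([236, 16, 226]);
translate([325, 465, 16]) cube([16, 434, 226]);
translate([545, 465, 16]) cube([16, 434, 226]);


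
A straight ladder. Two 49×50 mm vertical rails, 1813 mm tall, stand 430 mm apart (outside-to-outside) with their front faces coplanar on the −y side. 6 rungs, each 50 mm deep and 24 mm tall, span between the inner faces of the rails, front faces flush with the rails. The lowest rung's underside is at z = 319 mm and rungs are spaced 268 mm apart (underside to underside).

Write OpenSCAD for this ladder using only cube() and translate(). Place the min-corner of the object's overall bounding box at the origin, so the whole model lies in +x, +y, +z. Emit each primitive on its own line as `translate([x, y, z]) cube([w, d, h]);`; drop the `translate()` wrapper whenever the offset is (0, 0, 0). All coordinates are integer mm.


cube([49, 50, 1813]);
translate([381, 0, 0]) cube([49, 50, 1813]);
translate([49, 0, 319]) cube([332, 50, 24]);
translate([49, 0, 587]) cube([332, 50, 24]);
translate([49, 0, 855]) cube([332, 50, 24]);
translate([49, 0, 1123]) cube([332, 50, 24]);
translate([49, 0, 1391]) cube([332, 50, 24]);
translate([49, 0, 1659]) cube([332, 50, 24]);


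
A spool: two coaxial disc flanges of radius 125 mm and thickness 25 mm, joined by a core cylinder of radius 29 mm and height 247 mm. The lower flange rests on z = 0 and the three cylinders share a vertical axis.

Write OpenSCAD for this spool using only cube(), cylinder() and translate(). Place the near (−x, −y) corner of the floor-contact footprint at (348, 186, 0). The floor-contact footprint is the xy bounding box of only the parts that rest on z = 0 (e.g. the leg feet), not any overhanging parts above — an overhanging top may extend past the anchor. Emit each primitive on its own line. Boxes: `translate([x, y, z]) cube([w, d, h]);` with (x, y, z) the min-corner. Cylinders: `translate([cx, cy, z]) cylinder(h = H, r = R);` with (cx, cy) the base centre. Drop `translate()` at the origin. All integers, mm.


translate([473, 311, 0]) cylinder(h = 25, r = 125);
translate([473, 311, 25]) cylinder(h = 247, r = 29);
translate([473, 311, 272]) cylinder(h = 25, r = 125);


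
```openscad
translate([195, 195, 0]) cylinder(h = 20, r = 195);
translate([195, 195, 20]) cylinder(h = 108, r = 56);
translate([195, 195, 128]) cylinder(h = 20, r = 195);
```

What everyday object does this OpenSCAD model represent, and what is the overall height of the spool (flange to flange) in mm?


A spool. The overall height is 148 mm.

Three coaxial cylinders, large–small–large — a spool. Two 20 mm flanges and a 108 mm core give 20 + 108 + 20 = 148 mm.


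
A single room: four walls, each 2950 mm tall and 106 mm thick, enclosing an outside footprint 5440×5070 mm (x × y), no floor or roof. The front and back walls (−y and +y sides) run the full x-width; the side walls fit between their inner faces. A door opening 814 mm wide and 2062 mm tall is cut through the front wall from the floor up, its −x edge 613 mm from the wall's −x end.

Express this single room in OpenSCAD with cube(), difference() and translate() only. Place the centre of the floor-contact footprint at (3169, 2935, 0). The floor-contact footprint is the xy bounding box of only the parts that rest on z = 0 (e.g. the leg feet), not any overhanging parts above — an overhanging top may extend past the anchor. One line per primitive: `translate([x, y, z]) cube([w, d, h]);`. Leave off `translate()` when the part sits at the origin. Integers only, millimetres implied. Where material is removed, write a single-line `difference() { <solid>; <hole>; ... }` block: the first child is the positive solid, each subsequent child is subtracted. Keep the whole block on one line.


difference() { translate([449, 400, 0]) cube([5440, 106, 2950]); translate([1062, 400, 0]) cube([814, 106, 2062]); }
translate([449, 5364, 0]) cube([5440, 106, 2950]);
translate([449, 506, 0]) cube([106, 4858, 2950]);
translate([5783, 506, 0]) cube([106, 4858, 2950]);


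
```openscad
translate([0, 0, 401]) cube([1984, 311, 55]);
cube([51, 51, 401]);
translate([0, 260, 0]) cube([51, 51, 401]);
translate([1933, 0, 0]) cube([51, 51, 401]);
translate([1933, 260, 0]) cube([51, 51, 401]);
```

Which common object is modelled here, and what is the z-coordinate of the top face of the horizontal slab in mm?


A bench. The seat-top height is 456 mm.

A long slab on four corner posts — a bench. The slab sits at z = 401 with thickness 55, so the top is 401 + 55 = 456 mm.


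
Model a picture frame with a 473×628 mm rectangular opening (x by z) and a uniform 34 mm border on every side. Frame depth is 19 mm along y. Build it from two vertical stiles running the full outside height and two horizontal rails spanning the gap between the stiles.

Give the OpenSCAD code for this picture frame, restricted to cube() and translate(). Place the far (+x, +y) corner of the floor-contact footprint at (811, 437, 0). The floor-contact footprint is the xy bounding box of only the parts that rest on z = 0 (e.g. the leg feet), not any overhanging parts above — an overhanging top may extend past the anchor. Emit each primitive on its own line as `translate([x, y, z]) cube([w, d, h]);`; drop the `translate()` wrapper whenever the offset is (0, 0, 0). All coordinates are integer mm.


translate([270, 418, 0]) cube([34, 19, 696]);
translate([777, 418, 0]) cube([34, 19, 696]);
translate([304, 418, 0]) cube([473, 19, 34]);
translate([304, 418, 662]) cube([473, 19, 34]);


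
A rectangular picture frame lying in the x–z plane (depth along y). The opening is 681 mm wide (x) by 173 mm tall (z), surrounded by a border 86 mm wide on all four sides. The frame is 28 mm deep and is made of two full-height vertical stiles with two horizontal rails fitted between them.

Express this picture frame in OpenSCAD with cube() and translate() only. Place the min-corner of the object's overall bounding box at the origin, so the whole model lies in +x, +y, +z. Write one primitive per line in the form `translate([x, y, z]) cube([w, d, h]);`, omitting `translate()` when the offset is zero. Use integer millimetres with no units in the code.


cube([86, 28, 345]);
translate([767, 0, 0]) cube([86, 28, 345]);
translate([86, 0, 0]) cube([681, 28, 86]);
translate([86, 0, 259]) cube([681, 28, 86]);


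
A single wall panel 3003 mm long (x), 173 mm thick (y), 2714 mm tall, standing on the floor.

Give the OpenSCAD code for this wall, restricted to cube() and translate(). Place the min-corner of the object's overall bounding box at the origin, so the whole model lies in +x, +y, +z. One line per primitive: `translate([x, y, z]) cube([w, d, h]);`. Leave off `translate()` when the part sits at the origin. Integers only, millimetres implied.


cube([3003, 173, 2714]);


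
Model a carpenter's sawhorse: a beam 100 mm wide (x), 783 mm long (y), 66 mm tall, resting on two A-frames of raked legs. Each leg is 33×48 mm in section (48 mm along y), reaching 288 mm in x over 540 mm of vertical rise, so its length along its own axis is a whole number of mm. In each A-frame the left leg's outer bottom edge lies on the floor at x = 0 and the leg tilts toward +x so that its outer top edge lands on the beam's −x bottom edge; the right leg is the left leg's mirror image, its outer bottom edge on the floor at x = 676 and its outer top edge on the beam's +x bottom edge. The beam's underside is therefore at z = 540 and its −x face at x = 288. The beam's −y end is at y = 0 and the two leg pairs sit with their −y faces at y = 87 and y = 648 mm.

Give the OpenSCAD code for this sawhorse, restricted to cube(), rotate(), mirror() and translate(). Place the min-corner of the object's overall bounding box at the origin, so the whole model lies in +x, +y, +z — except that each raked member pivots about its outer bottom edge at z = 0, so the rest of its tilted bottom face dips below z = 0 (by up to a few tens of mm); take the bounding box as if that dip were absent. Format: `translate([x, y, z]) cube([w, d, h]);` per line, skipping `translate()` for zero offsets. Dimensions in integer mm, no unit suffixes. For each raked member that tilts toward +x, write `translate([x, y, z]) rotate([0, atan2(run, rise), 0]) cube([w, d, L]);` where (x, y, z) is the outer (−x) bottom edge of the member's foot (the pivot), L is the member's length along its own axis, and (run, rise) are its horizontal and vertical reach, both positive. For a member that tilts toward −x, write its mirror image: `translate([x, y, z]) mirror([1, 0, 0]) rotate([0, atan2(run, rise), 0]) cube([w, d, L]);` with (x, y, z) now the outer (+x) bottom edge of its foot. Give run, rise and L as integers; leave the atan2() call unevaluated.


translate([288, 0, 540]) cube([100, 783, 66]);
translate([0, 87, 0]) rotate([0, atan2(288, 540), 0]) cube([33, 48, 612]);
translate([676, 87, 0]) mirror([1, 0, 0]) rotate([0, atan2(288, 540), 0]) cube([33, 48, 612]);
translate([0, 648, 0]) rotate([0, atan2(288, 540), 0]) cube([33, 48, 612]);
translate([676, 648, 0]) mirror([1, 0, 0]) rotate([0, atan2(288, 540), 0]) cube([33, 48, 612]);


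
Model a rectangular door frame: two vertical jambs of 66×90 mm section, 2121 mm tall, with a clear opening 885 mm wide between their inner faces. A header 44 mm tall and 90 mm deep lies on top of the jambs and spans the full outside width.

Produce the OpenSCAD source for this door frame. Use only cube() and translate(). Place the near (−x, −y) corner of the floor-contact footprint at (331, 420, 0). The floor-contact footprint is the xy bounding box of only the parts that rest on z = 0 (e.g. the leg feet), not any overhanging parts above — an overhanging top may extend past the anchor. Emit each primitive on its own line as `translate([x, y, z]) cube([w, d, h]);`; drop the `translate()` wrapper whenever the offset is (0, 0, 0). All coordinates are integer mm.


translate([331, 420, 0]) cube([66, 90, 2121]);
translate([1282, 420, 0]) cube([66, 90, 2121]);
translate([331, 420, 2121]) cube([1017, 90, 44]);


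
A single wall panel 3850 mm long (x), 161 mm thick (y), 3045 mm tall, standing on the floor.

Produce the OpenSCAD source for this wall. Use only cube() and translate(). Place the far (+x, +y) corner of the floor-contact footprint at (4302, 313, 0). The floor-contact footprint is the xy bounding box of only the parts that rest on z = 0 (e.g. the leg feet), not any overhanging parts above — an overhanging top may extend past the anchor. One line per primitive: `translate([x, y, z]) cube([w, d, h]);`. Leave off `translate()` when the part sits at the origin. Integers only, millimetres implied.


translate([452, 152, 0]) cube([3850, 161, 3045]);


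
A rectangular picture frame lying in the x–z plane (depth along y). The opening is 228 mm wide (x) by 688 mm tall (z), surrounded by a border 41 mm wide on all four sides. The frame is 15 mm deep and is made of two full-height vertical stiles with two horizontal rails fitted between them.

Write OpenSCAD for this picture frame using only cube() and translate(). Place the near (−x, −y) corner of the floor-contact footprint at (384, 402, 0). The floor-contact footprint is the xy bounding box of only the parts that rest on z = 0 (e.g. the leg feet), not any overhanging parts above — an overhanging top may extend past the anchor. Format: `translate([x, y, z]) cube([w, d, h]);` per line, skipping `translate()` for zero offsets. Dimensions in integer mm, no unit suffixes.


translate([384, 402, 0]) cube([41, 15, 770]);
translate([653, 402, 0]) cube([41, 15, 770]);
translate([425, 402, 0]) cube([228, 15, 41]);
translate([425, 402, 729]) cube([228, 15, 41]);


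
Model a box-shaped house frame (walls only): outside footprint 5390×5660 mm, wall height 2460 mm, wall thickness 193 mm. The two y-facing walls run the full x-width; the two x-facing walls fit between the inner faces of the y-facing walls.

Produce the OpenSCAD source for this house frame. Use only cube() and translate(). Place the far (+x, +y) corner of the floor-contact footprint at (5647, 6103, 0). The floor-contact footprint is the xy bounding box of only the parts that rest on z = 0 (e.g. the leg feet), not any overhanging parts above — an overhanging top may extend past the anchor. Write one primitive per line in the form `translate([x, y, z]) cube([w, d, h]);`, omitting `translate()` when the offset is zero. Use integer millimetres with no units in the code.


translate([257, 443, 0]) cube([5390, 193, 2460]);
translate([257, 5910, 0]) cube([5390, 193, 2460]);
translate([257, 636, 0]) cube([193, 5274, 2460]);
translate([5454, 636, 0]) cube([193, 5274, 2460]);


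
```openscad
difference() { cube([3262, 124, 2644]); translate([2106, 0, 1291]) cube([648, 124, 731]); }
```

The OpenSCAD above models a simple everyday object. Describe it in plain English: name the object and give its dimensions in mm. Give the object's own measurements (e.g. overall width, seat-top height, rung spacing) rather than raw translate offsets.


A wall 3262 mm long (x), 124 mm thick (y), 2644 mm tall, with a rectangular window opening cut through it. The opening is 648 mm wide and 731 mm tall; its sill is at z = 1291 mm and its near (−x) edge is 2106 mm from the wall's −x end. The opening passes through the full wall thickness.


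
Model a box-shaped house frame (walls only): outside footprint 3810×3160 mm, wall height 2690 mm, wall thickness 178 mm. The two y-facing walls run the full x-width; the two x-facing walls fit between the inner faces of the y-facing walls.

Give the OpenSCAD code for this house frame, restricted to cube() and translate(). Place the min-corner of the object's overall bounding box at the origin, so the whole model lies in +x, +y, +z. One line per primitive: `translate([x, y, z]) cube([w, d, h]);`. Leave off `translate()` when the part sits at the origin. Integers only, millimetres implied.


cube([3810, 178, 2690]);
translate([0, 2982, 0]) cube([3810, 178, 2690]);
translate([0, 178, 0]) cube([178, 2804, 2690]);
translate([3632, 178, 0]) cube([178, 2804, 2690]);


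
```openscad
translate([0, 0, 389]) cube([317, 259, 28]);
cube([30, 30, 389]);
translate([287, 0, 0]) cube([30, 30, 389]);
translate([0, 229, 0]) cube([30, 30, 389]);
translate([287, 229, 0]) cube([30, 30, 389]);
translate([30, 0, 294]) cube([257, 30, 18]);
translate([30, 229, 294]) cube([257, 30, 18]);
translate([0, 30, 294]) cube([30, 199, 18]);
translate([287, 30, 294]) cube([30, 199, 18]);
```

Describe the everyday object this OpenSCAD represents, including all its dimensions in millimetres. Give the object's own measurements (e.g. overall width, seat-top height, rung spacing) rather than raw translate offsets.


A simple wooden stool: a rectangular seat 317 mm (x) by 259 mm (y), 28 mm thick, top face at z = 417 mm, on four square legs, each 30×30 mm in cross-section. The legs rest on z = 0, each flush with a corner of the seat. Four stretchers, 30 mm wide and 18 mm tall, connect adjacent legs with their undersides at z = 294 mm, each running between the inner faces of the legs it joins and aligned with the legs' outer faces on the other axis.


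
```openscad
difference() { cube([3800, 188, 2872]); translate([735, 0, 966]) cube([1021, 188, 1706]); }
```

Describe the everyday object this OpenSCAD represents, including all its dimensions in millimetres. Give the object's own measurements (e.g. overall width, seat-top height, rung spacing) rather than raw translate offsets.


A wall 3800 mm long (x), 188 mm thick (y), 2872 mm tall, with a rectangular window opening cut through it. The opening is 1021 mm wide and 1706 mm tall; its sill is at z = 966 mm and its near (−x) edge is 735 mm from the wall's −x end. The opening passes through the full wall thickness.


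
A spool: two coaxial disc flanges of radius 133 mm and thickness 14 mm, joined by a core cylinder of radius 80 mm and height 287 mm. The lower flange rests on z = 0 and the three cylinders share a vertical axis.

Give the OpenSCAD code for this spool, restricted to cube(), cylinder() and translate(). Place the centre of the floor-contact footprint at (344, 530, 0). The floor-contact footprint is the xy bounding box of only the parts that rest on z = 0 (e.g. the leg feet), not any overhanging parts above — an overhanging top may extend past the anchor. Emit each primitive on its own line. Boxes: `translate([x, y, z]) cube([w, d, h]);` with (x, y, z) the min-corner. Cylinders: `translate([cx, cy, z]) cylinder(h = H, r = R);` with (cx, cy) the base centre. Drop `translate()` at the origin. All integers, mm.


translate([344, 530, 0]) cylinder(h = 14, r = 133);
translate([344, 530, 14]) cylinder(h = 287, r = 80);
translate([344, 530, 301]) cylinder(h = 14, r = 133);


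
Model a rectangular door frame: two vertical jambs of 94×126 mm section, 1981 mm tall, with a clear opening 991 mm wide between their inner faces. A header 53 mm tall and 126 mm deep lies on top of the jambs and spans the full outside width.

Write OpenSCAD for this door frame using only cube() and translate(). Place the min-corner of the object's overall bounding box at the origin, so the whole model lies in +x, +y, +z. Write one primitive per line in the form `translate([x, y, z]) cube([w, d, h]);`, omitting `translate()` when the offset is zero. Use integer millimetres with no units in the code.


cube([94, 126, 1981]);
translate([1085, 0, 0]) cube([94, 126, 1981]);
translate([0, 0, 1981]) cube([1179, 126, 53]);


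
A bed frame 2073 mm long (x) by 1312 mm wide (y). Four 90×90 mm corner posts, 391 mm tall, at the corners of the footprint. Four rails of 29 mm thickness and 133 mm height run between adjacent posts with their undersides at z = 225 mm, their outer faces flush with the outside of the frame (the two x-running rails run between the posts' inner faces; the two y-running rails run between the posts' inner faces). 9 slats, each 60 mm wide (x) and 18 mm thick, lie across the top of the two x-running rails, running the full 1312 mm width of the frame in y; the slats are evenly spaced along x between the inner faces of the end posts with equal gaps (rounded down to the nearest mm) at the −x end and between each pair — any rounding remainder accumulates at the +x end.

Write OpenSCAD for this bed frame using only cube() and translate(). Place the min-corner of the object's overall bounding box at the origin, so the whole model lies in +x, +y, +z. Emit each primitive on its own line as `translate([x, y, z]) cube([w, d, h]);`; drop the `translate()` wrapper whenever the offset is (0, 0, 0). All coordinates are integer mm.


cube([90, 90, 391]);
translate([0, 1222, 0]) cube([90, 90, 391]);
translate([1983, 0, 0]) cube([90, 90, 391]);
translate([1983, 1222, 0]) cube([90, 90, 391]);
translate([90, 0, 225]) cube([1893, 29, 133]);
translate([90, 1283, 225]) cube([1893, 29, 133]);
translate([0, 90, 225]) cube([29, 1132, 133]);
translate([2044, 90, 225]) cube([29, 1132, 133]);
translate([225, 0, 358]) cube([60, 1312, 18]);
translate([420, 0, 358]) cube([60, 1312, 18]);
translate([615, 0, 358]) cube([60, 1312, 18]);
translate([810, 0, 358]) cube([60, 1312, 18]);
translate([1005, 0, 358]) cube([60, 1312, 18]);
translate([1200, 0, 358]) cube([60, 1312, 18]);
translate([1395, 0, 358]) cube([60, 1312, 18]);
translate([1590, 0, 358]) cube([60, 1312, 18]);
translate([1785, 0, 358]) cube([60, 1312, 18]);


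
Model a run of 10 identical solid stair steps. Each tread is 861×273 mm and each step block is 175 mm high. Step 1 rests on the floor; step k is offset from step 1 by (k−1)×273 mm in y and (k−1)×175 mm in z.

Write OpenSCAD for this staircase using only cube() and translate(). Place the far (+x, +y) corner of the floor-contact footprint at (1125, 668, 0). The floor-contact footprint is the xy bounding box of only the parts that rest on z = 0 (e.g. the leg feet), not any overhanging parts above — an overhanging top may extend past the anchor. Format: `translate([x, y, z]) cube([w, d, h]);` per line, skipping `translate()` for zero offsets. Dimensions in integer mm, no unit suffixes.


translate([264, 395, 0]) cube([861, 273, 175]);
translate([264, 668, 175]) cube([861, 273, 175]);
translate([264, 941, 350]) cube([861, 273, 175]);
translate([264, 1214, 525]) cube([861, 273, 175]);
translate([264, 1487, 700]) cube([861, 273, 175]);
translate([264, 1760, 875]) cube([861, 273, 175]);
translate([264, 2033, 1050]) cube([861, 273, 175]);
translate([264, 2306, 1225]) cube([861, 273, 175]);
translate([264, 2579, 1400]) cube([861, 273, 175]);
translate([264, 2852, 1575]) cube([861, 273, 175]);


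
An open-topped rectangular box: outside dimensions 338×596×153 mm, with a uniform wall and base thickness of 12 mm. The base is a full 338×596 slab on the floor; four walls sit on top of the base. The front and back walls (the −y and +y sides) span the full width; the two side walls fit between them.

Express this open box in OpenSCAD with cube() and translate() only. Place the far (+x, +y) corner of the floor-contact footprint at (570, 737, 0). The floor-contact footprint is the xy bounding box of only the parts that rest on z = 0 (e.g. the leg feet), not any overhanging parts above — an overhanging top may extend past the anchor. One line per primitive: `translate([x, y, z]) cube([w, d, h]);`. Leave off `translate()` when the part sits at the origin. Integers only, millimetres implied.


translate([232, 141, 0]) cube([338, 596, 12]);
translate([232, 141, 12]) cube([338, 12, 141]);
translate([232, 725, 12]) cube([338, 12, 141]);
translate([232, 153, 12]) cube([12, 572, 141]);
translate([558, 153, 12]) cube([12, 572, 141]);


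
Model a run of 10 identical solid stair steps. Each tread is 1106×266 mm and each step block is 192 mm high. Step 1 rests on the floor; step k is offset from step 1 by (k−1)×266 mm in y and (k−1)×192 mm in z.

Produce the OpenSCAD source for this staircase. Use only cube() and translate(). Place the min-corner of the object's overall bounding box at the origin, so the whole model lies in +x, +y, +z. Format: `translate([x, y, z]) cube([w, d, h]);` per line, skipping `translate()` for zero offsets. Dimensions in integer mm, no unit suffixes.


cube([1106, 266, 192]);
translate([0, 266, 192]) cube([1106, 266, 192]);
translate([0, 532, 384]) cube([1106, 266, 192]);
translate([0, 798, 576]) cube([1106, 266, 192]);
translate([0, 1064, 768]) cube([1106, 266, 192]);
translate([0, 1330, 960]) cube([1106, 266, 192]);
translate([0, 1596, 1152]) cube([1106, 266, 192]);
translate([0, 1862, 1344]) cube([1106, 266, 192]);
translate([0, 2128, 1536]) cube([1106, 266, 192]);
translate([0, 2394, 1728]) cube([1106, 266, 192]);


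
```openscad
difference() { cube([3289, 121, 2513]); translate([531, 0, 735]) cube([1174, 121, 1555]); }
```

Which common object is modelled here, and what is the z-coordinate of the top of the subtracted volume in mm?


A wall with a window opening. The window head height is 2290 mm.

A wall with a rectangular opening subtracted — a window. Sill at z = 735, opening 1555 mm tall, so the head is at 735 + 1555 = 2290 mm.


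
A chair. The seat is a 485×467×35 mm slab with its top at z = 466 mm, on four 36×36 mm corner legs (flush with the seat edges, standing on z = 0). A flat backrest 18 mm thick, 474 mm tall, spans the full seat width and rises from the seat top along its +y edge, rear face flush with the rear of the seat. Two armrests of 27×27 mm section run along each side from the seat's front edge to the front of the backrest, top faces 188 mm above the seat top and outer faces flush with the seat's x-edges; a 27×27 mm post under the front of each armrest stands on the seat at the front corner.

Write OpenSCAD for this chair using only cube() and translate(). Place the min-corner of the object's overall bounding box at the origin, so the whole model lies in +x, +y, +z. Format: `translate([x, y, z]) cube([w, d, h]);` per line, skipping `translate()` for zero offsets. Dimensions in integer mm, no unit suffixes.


// leg_h = 466 - 35 = 431
// arm post h = 188 - 27 = 161
translate([0, 0, 431]) cube([485, 467, 35]);
cube([36, 36, 431]);
translate([449, 0, 0]) cube([36, 36, 431]);
translate([0, 431, 0]) cube([36, 36, 431]);
translate([449, 431, 0]) cube([36, 36, 431]);
translate([0, 449, 466]) cube([485, 18, 474]);
translate([0, 0, 627]) cube([27, 449, 27]);
translate([458, 0, 627]) cube([27, 449, 27]);
translate([0, 0, 466]) cube([27, 27, 161]);
translate([458, 0, 466]) cube([27, 27, 161]);


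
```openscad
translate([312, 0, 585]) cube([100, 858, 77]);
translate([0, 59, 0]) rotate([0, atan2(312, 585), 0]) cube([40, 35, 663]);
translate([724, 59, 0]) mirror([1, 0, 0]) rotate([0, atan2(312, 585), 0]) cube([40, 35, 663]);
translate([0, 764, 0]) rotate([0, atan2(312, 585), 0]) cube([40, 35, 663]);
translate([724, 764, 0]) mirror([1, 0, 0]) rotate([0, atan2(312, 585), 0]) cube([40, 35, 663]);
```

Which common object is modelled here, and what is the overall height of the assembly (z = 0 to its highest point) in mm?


A sawhorse. The overall height is 662 mm.

A beam across two mirrored pairs of raked legs — a sawhorse. The beam's underside is at z = 585 (matching the legs' vertical rise in atan2(312, 585)) and the beam is 77 mm tall, so its top is at 585 + 77 = 662 mm. The raked legs top out at the beam's underside, so that is the highest point.


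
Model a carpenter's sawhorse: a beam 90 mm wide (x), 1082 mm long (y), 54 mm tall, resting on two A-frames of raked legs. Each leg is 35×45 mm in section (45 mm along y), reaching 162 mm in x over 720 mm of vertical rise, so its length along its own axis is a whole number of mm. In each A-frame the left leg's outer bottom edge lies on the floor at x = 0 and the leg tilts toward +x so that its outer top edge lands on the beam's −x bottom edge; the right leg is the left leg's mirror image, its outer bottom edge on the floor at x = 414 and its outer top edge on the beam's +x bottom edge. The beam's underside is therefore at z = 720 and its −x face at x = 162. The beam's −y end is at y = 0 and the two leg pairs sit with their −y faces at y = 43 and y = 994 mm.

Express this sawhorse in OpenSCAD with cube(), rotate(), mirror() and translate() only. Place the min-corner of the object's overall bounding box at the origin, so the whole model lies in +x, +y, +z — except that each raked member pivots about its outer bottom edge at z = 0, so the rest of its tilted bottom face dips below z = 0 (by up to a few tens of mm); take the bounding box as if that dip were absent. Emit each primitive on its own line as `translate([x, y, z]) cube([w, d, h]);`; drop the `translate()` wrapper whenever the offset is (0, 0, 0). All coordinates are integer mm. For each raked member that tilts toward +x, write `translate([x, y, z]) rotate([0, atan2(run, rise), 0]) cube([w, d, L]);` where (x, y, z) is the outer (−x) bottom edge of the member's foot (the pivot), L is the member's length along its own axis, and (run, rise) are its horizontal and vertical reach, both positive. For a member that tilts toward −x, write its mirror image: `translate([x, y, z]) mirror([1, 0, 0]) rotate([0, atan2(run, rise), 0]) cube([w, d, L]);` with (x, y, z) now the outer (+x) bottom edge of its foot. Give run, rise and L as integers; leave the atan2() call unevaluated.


translate([162, 0, 720]) cube([90, 1082, 54]);
translate([0, 43, 0]) rotate([0, atan2(162, 720), 0]) cube([35, 45, 738]);
translate([414, 43, 0]) mirror([1, 0, 0]) rotate([0, atan2(162, 720), 0]) cube([35, 45, 738]);
translate([0, 994, 0]) rotate([0, atan2(162, 720), 0]) cube([35, 45, 738]);
translate([414, 994, 0]) mirror([1, 0, 0]) rotate([0, atan2(162, 720), 0]) cube([35, 45, 738]);


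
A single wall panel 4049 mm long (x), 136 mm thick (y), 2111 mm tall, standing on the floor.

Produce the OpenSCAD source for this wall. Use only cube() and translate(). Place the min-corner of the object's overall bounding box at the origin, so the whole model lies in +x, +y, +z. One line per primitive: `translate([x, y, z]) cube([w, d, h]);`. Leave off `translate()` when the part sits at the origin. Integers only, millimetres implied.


cube([4049, 136, 2111]);


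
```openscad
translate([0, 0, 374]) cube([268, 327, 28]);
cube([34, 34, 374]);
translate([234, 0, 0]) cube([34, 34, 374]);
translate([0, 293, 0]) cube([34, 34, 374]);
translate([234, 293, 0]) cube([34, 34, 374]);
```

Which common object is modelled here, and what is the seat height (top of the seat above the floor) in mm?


A stool. The seat height is 402 mm.

A 268×327×28 slab at z = 374 on four corner posts — a stool. The seat top is 374 + 28 = 402 mm.


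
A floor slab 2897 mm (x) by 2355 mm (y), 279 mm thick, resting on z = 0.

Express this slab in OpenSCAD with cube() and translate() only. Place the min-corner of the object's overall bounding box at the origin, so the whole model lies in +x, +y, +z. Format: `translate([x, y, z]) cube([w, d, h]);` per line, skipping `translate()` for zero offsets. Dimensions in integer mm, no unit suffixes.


cube([2897, 2355, 279]);


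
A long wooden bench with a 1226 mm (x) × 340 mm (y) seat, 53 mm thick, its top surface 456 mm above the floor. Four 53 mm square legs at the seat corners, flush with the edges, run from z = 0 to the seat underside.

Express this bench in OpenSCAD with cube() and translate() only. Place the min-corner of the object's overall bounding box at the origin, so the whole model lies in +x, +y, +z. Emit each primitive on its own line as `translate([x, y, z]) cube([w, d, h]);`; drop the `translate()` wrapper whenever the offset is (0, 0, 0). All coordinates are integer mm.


translate([0, 0, 403]) cube([1226, 340, 53]);
cube([53, 53, 403]);
translate([0, 287, 0]) cube([53, 53, 403]);
translate([1173, 0, 0]) cube([53, 53, 403]);
translate([1173, 287, 0]) cube([53, 53, 403]);


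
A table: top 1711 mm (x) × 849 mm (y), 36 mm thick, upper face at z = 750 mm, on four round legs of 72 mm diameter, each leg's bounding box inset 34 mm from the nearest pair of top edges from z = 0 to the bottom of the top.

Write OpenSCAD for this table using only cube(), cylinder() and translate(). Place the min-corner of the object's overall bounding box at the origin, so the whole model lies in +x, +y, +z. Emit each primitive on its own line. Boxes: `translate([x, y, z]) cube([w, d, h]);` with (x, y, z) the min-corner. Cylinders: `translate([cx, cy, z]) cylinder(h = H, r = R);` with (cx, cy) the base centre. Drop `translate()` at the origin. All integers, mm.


translate([0, 0, 714]) cube([1711, 849, 36]);
translate([70, 70, 0]) cylinder(h = 714, r = 36);
translate([1641, 70, 0]) cylinder(h = 714, r = 36);
translate([70, 779, 0]) cylinder(h = 714, r = 36);
translate([1641, 779, 0]) cylinder(h = 714, r = 36);


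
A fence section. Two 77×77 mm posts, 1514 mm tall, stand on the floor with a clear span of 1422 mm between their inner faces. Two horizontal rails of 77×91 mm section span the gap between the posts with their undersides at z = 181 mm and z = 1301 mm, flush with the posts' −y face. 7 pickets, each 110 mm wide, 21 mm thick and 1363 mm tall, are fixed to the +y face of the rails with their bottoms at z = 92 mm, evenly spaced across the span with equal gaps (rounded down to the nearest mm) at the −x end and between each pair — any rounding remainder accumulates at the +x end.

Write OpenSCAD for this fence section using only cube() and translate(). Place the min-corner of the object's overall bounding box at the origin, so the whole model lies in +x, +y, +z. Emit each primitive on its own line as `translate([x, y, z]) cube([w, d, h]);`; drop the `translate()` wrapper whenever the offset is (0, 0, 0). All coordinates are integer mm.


cube([77, 77, 1514]);
translate([1499, 0, 0]) cube([77, 77, 1514]);
translate([77, 0, 181]) cube([1422, 77, 91]);
translate([77, 0, 1301]) cube([1422, 77, 91]);
translate([158, 77, 92]) cube([110, 21, 1363]);
translate([349, 77, 92]) cube([110, 21, 1363]);
translate([540, 77, 92]) cube([110, 21, 1363]);
translate([731, 77, 92]) cube([110, 21, 1363]);
translate([922, 77, 92]) cube([110, 21, 1363]);
translate([1113, 77, 92]) cube([110, 21, 1363]);
translate([1304, 77, 92]) cube([110, 21, 1363]);


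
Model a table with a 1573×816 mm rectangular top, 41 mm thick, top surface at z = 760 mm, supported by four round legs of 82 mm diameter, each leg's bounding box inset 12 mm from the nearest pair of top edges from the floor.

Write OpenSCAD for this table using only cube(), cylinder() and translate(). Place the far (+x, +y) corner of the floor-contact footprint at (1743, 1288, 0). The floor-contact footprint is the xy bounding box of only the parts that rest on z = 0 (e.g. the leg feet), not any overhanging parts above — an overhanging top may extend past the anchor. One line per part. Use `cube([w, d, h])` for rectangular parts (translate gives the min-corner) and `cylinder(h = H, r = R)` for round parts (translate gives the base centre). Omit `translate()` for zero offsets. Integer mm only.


// leg_h = 760 - 41 = 719
translate([182, 484, 719]) cube([1573, 816, 41]);
translate([235, 537, 0]) cylinder(h = 719, r = 41);
translate([1702, 537, 0]) cylinder(h = 719, r = 41);
translate([235, 1247, 0]) cylinder(h = 719, r = 41);
translate([1702, 1247, 0]) cylinder(h = 719, r = 41);


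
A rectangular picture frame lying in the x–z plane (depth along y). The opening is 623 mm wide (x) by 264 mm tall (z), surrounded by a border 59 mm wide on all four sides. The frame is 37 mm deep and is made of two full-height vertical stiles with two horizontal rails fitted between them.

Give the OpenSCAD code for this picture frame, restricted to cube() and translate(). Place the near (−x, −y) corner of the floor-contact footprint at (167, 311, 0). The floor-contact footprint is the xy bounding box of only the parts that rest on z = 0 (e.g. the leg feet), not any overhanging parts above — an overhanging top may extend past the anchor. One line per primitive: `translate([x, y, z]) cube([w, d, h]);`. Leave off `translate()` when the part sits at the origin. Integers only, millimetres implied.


translate([167, 311, 0]) cube([59, 37, 382]);
translate([849, 311, 0]) cube([59, 37, 382]);
translate([226, 311, 0]) cube([623, 37, 59]);
translate([226, 311, 323]) cube([623, 37, 59]);


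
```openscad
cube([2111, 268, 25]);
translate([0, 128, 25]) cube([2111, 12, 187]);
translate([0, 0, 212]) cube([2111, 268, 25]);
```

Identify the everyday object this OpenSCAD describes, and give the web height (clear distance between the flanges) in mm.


An I-beam. The web height is 187 mm.

Two wide flanges with a thin centred web — an I-beam. Overall 237 mm minus two 25 mm flanges gives a web of 237 − 2·25 = 187 mm.


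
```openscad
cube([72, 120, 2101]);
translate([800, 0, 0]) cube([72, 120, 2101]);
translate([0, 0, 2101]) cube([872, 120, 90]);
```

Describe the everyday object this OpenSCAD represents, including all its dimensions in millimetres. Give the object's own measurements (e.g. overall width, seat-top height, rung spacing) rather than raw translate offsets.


A door frame. The clear opening is 728 mm wide and 2101 mm high. Two 72 mm wide jambs, 120 mm deep, stand either side of the opening from the floor to the top of the opening. A 90 mm thick head sits across the top of both jambs, spanning the full outside width of the frame.


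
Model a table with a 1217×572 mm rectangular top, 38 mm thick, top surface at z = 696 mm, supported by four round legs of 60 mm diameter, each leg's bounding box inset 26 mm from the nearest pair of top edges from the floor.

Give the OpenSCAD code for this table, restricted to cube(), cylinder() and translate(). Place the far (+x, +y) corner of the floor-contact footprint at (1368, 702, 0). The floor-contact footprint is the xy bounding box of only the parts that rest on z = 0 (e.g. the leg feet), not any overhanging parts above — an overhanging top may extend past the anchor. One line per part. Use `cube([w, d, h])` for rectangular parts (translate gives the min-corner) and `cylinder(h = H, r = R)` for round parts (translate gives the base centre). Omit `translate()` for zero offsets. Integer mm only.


// leg_h = 696 - 38 = 658
translate([177, 156, 658]) cube([1217, 572, 38]);
translate([233, 212, 0]) cylinder(h = 658, r = 30);
translate([1338, 212, 0]) cylinder(h = 658, r = 30);
translate([233, 672, 0]) cylinder(h = 658, r = 30);
translate([1338, 672, 0]) cylinder(h = 658, r = 30);
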